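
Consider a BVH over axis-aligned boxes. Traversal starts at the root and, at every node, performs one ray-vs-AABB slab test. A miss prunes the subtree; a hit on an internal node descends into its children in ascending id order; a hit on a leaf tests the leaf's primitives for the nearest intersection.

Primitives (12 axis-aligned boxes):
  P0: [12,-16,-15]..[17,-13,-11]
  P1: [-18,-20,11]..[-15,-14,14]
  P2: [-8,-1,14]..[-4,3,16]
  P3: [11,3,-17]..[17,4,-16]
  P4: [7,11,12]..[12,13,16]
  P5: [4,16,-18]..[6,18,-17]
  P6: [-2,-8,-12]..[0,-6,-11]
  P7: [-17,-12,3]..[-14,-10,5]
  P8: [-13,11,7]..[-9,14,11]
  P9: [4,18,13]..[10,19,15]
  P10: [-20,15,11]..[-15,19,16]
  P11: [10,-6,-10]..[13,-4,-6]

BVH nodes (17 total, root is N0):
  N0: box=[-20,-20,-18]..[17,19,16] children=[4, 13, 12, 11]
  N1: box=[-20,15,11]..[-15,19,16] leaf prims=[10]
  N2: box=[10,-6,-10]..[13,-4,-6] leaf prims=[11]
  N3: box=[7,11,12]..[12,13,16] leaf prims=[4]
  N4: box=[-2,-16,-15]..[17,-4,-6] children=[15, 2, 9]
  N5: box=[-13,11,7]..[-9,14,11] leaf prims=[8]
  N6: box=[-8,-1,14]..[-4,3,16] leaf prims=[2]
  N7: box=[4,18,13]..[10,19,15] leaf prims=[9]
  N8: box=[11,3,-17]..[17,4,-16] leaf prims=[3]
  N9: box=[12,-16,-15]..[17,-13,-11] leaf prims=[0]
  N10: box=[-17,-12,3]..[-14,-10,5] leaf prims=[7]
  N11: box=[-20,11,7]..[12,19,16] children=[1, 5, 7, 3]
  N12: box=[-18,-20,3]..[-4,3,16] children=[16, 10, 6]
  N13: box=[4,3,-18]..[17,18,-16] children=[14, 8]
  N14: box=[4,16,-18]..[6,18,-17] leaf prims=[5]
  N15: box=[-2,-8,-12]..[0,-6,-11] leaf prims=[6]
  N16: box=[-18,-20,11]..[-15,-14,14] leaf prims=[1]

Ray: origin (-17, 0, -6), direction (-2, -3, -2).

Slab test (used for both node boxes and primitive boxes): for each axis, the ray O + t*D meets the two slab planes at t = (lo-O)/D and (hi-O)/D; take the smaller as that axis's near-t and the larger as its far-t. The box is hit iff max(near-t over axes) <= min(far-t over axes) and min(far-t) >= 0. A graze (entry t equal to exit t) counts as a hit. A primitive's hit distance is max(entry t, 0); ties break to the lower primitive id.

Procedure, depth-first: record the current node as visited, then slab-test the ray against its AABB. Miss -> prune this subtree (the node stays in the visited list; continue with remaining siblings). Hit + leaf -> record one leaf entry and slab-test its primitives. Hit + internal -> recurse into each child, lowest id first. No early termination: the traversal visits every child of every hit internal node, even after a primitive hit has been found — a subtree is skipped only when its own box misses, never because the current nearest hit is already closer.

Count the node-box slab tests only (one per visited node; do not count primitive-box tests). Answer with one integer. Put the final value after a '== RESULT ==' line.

Walk:
N0 x:[-17,3/2] y:[-19/3,20/3] z:[-11,6] -> hit [-19/3,3/2], descend [4, 11, 12, 13]
  N4 x:[-17,-15/2] y:[4/3,16/3] z:[0,9/2] -> miss, prune
  N11 x:[-29/2,3/2] y:[-19/3,-11/3] z:[-11,-13/2] -> miss, prune
  N12 x:[-13/2,1/2] y:[-1,20/3] z:[-11,-9/2] -> miss, prune
  N13 x:[-17,-21/2] y:[-6,-1] z:[5,6] -> miss, prune

Summary -> nodes [0, 4, 11, 12, 13]; box-tests=5; leaf-entries=0; first=miss

== RESULT ==
5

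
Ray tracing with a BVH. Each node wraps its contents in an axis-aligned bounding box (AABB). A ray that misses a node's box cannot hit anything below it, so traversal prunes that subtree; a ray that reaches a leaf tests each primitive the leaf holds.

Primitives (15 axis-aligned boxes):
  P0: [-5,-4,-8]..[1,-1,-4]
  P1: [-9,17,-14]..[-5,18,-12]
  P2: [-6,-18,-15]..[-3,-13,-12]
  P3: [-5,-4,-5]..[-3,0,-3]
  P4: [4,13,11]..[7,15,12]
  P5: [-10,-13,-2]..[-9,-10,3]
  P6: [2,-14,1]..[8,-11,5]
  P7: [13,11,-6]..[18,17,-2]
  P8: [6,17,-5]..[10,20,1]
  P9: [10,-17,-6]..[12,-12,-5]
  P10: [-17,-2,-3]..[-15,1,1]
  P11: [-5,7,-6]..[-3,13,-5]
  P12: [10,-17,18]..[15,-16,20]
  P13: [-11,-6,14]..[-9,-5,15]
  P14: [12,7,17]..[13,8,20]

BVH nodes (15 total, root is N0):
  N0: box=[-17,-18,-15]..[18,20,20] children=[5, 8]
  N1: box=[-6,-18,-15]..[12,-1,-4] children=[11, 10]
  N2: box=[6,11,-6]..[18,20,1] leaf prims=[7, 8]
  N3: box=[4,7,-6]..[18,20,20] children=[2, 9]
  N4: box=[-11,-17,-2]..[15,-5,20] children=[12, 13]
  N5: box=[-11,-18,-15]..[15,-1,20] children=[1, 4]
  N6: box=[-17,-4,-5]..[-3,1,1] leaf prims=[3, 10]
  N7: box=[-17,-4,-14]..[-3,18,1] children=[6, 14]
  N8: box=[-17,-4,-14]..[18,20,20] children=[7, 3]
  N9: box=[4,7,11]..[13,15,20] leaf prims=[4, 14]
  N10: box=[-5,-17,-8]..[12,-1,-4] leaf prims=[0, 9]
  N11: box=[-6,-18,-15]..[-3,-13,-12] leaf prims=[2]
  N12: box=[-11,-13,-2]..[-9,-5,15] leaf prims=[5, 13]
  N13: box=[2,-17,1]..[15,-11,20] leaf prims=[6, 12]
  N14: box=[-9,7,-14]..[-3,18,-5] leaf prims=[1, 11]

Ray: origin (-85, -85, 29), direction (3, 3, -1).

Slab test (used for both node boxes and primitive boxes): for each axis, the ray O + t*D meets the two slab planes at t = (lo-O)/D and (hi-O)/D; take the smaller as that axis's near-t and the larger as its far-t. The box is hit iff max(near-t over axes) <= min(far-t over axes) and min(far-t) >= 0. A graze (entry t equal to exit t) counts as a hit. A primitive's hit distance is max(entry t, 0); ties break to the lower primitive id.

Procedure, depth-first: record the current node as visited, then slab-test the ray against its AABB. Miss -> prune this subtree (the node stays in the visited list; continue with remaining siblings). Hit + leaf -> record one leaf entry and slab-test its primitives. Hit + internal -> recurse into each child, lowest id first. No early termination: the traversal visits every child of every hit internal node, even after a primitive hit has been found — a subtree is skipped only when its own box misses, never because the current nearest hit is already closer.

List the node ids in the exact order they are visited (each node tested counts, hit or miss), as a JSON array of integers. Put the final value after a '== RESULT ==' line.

Traverse from the root:
N0 x:[68/3,103/3] y:[67/3,35] z:[9,44] -> hit [68/3,103/3], descend [5, 8]
  N5 x:[74/3,100/3] y:[67/3,28] z:[9,44] -> hit [74/3,28], descend [1, 4]
    N1 x:[79/3,97/3] y:[67/3,28] z:[33,44] -> miss, prune
    N4 x:[74/3,100/3] y:[68/3,80/3] z:[9,31] -> hit [74/3,80/3], descend [12, 13]
      N12 x:[74/3,76/3] y:[24,80/3] z:[14,31] -> hit [74/3,76/3] leaf, test {P5(miss), P13(miss)}
      N13 x:[29,100/3] y:[68/3,74/3] z:[9,28] -> miss, prune
  N8 x:[68/3,103/3] y:[27,35] z:[9,43] -> hit [27,103/3], descend [3, 7]
    N3 x:[89/3,103/3] y:[92/3,35] z:[9,35] -> hit [92/3,103/3], descend [2, 9]
      N2 x:[91/3,103/3] y:[32,35] z:[28,35] -> hit [32,103/3] leaf, test {P7@t=98/3, P8(miss)}
      N9 x:[89/3,98/3] y:[92/3,100/3] z:[9,18] -> miss, prune
    N7 x:[68/3,82/3] y:[27,103/3] z:[28,43] -> miss, prune

Summary -> nodes [0, 5, 1, 4, 12, 13, 8, 3, 2, 9, 7]; box-tests=11; leaf-entries=2; first=P7

== RESULT ==
[0, 5, 1, 4, 12, 13, 8, 3, 2, 9, 7]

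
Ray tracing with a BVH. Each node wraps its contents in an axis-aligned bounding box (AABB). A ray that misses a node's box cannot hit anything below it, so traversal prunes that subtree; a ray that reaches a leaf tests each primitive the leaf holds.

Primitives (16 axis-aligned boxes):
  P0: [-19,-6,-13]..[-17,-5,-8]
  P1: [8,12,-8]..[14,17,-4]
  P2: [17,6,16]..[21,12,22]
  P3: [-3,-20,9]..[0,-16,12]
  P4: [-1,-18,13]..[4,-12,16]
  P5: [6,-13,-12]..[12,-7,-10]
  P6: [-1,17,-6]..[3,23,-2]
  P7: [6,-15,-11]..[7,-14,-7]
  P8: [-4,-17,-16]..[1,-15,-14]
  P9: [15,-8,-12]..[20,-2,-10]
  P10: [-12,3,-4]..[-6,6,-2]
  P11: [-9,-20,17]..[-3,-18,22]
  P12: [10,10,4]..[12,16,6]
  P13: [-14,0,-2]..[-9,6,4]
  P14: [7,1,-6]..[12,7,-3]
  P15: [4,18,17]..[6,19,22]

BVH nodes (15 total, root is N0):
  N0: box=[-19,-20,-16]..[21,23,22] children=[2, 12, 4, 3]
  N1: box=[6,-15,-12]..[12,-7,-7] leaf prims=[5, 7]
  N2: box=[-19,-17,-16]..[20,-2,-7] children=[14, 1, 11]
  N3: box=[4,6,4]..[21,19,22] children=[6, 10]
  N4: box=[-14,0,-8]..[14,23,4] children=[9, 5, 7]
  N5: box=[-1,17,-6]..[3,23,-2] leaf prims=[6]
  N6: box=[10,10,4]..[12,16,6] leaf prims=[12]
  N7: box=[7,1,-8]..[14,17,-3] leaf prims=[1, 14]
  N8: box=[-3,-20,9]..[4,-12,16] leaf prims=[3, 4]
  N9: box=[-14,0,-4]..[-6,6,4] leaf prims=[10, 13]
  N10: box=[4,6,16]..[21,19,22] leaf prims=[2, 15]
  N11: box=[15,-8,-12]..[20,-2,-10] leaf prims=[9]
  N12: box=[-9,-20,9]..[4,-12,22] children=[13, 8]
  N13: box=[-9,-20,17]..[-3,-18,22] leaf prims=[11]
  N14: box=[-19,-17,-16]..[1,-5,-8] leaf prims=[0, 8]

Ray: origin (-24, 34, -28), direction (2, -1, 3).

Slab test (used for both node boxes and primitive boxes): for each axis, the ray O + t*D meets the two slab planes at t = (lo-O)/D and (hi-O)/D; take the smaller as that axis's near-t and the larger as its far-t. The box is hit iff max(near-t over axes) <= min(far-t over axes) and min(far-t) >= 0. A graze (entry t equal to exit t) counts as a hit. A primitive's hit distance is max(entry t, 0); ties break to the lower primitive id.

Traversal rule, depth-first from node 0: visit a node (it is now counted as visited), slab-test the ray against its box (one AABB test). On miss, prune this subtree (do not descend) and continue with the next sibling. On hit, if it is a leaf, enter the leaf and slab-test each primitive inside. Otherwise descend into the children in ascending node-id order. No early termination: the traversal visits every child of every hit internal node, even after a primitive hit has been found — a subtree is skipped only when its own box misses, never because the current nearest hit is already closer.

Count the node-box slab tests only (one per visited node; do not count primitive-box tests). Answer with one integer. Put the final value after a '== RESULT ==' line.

Trace the traversal:
N0 x:[5/2,45/2] y:[11,54] z:[4,50/3] -> hit [11,50/3], descend [2, 3, 4, 12]
  N2 x:[5/2,22] y:[36,51] z:[4,7] -> miss, prune
  N3 x:[14,45/2] y:[15,28] z:[32/3,50/3] -> hit [15,50/3], descend [6, 10]
    N6 x:[17,18] y:[18,24] z:[32/3,34/3] -> miss, prune
    N10 x:[14,45/2] y:[15,28] z:[44/3,50/3] -> hit [15,50/3] leaf, test {P2(miss), P15@t=15}
  N4 x:[5,19] y:[11,34] z:[20/3,32/3] -> miss, prune
  N12 x:[15/2,14] y:[46,54] z:[37/3,50/3] -> miss, prune

Summary -> nodes [0, 2, 3, 6, 10, 4, 12]; box-tests=7; leaf-entries=1; first=P15

== RESULT ==
7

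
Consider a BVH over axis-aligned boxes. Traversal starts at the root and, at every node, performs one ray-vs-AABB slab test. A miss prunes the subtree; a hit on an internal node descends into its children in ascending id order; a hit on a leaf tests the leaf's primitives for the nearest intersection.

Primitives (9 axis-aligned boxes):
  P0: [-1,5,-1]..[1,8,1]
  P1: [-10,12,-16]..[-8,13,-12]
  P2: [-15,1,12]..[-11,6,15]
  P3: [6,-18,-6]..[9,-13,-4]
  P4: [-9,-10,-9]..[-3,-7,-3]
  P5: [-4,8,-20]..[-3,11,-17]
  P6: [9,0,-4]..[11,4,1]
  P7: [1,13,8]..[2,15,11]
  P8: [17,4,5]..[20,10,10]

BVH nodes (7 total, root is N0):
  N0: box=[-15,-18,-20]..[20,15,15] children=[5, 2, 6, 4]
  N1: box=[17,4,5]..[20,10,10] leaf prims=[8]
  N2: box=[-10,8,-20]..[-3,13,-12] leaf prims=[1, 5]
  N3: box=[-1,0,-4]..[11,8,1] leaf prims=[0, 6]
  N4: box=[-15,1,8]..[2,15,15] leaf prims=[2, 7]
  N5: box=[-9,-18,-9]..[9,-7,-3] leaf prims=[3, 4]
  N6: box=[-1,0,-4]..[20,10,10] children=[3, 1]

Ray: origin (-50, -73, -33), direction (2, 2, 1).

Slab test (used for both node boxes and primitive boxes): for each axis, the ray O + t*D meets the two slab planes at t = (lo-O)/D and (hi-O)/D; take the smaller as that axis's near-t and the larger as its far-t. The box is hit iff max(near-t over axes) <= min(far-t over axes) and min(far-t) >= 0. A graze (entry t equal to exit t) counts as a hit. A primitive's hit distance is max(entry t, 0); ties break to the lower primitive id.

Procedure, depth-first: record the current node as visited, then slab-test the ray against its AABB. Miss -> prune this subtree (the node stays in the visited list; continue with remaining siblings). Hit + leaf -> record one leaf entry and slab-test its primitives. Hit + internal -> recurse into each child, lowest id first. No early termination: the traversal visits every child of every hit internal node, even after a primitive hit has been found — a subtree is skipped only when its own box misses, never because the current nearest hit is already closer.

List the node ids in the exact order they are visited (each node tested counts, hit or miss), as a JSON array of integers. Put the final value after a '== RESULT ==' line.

Trace the traversal:
N0 x:[35/2,35] y:[55/2,44] z:[13,48] -> hit [55/2,35], descend [2, 4, 5, 6]
  N2 x:[20,47/2] y:[81/2,43] z:[13,21] -> miss, prune
  N4 x:[35/2,26] y:[37,44] z:[41,48] -> miss, prune
  N5 x:[41/2,59/2] y:[55/2,33] z:[24,30] -> hit [55/2,59/2] leaf, test {P3@t=28, P4(miss)}
  N6 x:[49/2,35] y:[73/2,83/2] z:[29,43] -> miss, prune

Visited [0, 2, 4, 5, 6]. Tests: 5 box, 1 leaf. Nearest: P3.

== RESULT ==
[0, 2, 4, 5, 6]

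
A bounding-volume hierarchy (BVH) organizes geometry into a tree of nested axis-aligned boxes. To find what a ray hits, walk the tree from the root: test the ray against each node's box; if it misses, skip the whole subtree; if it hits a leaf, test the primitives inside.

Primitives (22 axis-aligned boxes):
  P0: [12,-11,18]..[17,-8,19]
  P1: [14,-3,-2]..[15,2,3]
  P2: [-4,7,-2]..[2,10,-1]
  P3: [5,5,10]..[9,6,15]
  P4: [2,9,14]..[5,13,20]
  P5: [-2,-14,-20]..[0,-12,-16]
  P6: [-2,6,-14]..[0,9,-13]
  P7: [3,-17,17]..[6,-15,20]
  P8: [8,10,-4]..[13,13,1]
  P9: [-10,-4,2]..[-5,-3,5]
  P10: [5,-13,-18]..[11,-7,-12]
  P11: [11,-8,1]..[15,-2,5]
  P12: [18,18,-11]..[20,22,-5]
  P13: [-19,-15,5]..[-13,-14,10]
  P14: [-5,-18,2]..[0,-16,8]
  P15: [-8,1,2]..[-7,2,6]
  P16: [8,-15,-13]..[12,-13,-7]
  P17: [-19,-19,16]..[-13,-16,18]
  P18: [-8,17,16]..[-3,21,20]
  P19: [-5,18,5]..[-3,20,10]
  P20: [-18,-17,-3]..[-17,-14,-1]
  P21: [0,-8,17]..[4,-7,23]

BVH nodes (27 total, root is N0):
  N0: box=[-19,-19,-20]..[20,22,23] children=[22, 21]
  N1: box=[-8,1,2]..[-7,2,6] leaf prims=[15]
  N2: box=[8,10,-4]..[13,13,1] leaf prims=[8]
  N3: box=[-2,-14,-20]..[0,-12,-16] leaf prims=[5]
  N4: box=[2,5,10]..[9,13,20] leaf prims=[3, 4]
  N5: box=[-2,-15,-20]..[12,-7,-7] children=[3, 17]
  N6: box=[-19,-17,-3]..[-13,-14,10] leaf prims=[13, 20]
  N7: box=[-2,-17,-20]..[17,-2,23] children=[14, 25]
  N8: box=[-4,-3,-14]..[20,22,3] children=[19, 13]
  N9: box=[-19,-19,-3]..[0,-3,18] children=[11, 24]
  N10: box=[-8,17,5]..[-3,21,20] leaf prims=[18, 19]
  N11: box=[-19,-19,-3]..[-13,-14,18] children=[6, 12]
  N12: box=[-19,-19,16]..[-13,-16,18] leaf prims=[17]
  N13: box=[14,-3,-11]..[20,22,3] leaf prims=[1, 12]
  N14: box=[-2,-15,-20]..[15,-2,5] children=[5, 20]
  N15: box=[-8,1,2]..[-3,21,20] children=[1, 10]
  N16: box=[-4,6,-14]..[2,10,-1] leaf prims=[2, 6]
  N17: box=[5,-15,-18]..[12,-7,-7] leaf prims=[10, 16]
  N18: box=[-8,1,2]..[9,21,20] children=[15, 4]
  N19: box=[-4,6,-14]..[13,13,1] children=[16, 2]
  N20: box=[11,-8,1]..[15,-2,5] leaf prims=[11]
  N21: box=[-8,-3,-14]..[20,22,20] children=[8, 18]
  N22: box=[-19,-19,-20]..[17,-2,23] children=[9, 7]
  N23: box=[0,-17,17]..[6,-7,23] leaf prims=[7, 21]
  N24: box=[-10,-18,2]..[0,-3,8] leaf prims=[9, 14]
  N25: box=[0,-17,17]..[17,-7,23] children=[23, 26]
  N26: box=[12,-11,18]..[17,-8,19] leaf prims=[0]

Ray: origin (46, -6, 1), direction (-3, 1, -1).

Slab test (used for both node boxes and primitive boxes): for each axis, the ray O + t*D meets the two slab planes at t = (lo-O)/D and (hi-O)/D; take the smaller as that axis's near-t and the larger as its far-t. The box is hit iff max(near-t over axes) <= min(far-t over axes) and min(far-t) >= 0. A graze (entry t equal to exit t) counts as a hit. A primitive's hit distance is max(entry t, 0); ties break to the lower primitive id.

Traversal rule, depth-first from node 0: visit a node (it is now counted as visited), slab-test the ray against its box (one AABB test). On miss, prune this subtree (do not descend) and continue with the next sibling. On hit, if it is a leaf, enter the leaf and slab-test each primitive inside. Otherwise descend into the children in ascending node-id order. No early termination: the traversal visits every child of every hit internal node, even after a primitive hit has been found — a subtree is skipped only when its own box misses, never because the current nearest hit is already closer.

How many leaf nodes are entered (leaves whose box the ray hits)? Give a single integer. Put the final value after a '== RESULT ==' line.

Traverse from the root:
N0 x:[26/3,65/3] y:[-13,28] z:[-22,21] -> hit [26/3,21], descend [21, 22]
  N21 x:[26/3,18] y:[3,28] z:[-19,15] -> hit [26/3,15], descend [8, 18]
    N8 x:[26/3,50/3] y:[3,28] z:[-2,15] -> hit [26/3,15], descend [13, 19]
      N13 x:[26/3,32/3] y:[3,28] z:[-2,12] -> hit [26/3,32/3] leaf, test {P1(miss), P12(miss)}
      N19 x:[11,50/3] y:[12,19] z:[0,15] -> hit [12,15], descend [2, 16]
        N2 x:[11,38/3] y:[16,19] z:[0,5] -> miss, prune
        N16 x:[44/3,50/3] y:[12,16] z:[2,15] -> hit [44/3,15] leaf, test {P2(miss), P6(miss)}
    N18 x:[37/3,18] y:[7,27] z:[-19,-1] -> miss, prune
  N22 x:[29/3,65/3] y:[-13,4] z:[-22,21] -> miss, prune

9 AABB tests over nodes [0, 21, 8, 13, 19, 2, 16, 18, 22]; 2 leaves entered; closest miss.

== RESULT ==
2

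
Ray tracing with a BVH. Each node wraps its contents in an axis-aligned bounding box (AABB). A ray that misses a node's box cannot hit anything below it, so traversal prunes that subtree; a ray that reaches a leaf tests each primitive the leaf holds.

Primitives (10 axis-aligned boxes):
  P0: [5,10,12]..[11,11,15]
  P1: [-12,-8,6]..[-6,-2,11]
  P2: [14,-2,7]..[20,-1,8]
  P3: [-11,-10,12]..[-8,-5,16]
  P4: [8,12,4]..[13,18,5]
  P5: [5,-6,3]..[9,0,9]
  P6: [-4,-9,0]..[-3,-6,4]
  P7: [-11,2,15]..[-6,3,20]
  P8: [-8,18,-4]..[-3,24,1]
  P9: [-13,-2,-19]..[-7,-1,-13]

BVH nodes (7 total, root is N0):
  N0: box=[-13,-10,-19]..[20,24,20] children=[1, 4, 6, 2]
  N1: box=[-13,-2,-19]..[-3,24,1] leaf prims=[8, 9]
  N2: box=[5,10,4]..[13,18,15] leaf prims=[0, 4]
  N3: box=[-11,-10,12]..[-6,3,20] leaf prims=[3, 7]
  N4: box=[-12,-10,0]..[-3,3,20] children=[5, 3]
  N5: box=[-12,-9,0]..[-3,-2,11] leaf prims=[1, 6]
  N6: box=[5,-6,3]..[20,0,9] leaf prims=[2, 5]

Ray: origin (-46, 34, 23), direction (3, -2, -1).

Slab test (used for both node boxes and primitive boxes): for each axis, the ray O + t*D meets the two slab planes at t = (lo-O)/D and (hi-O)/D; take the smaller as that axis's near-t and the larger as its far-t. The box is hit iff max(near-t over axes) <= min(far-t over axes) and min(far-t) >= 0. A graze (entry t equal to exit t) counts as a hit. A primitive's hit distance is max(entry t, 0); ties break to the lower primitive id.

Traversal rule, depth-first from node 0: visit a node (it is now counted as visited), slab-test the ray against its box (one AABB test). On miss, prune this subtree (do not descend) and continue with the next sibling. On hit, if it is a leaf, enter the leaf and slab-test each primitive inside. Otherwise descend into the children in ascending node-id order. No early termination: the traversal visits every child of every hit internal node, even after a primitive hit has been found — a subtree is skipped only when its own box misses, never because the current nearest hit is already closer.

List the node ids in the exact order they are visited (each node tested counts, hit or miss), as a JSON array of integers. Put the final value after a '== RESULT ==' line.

Trace the traversal:
N0 x:[11,22] y:[5,22] z:[3,42] -> hit [11,22], descend [1, 2, 4, 6]
  N1 x:[11,43/3] y:[5,18] z:[22,42] -> miss, prune
  N2 x:[17,59/3] y:[8,12] z:[8,19] -> miss, prune
  N4 x:[34/3,43/3] y:[31/2,22] z:[3,23] -> miss, prune
  N6 x:[17,22] y:[17,20] z:[14,20] -> hit [17,20] leaf, test {P2(miss), P5@t=17}

Summary -> nodes [0, 1, 2, 4, 6]; box-tests=5; leaf-entries=1; first=P5

== RESULT ==
[0, 1, 2, 4, 6]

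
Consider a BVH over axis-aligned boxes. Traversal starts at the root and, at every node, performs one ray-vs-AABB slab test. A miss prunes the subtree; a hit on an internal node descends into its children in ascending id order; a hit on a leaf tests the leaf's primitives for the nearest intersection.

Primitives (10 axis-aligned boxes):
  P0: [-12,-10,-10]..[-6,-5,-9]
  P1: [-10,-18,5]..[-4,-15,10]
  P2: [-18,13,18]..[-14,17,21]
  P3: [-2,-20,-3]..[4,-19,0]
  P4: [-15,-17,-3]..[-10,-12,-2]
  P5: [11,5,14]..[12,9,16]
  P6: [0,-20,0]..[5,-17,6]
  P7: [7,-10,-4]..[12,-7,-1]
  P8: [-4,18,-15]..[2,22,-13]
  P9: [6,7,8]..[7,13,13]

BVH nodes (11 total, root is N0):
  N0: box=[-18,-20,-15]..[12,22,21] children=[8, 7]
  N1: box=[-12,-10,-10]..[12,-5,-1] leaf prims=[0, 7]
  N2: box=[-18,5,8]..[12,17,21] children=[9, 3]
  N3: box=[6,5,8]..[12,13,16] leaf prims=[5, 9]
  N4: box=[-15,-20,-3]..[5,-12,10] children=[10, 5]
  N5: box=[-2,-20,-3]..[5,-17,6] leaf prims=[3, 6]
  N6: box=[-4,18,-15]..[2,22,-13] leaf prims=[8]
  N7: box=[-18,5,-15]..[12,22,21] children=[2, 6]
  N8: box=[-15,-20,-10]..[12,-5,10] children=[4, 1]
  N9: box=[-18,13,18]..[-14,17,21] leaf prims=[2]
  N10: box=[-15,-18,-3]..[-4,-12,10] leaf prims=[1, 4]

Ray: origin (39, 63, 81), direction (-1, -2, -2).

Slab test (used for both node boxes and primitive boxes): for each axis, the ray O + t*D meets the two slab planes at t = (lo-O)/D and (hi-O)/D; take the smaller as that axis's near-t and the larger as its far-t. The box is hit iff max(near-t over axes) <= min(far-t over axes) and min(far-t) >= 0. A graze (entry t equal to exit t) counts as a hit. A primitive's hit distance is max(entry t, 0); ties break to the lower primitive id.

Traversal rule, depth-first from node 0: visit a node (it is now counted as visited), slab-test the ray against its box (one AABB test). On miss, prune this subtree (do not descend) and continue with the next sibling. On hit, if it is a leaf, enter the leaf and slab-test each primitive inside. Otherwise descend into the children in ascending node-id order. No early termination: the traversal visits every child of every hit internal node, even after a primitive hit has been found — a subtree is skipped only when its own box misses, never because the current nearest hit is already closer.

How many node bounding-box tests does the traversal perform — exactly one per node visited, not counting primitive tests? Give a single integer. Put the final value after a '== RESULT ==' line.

Walk:
N0 x:[27,57] y:[41/2,83/2] z:[30,48] -> hit [30,83/2], descend [7, 8]
  N7 x:[27,57] y:[41/2,29] z:[30,48] -> miss, prune
  N8 x:[27,54] y:[34,83/2] z:[71/2,91/2] -> hit [71/2,83/2], descend [1, 4]
    N1 x:[27,51] y:[34,73/2] z:[41,91/2] -> miss, prune
    N4 x:[34,54] y:[75/2,83/2] z:[71/2,42] -> hit [75/2,83/2], descend [5, 10]
      N5 x:[34,41] y:[40,83/2] z:[75/2,42] -> hit [40,41] leaf, test {P3@t=41, P6(miss)}
      N10 x:[43,54] y:[75/2,81/2] z:[71/2,42] -> miss, prune

order=[0, 7, 8, 1, 4, 5, 10]  |boxes|=7  |leaves|=1  hit=P3

== RESULT ==
7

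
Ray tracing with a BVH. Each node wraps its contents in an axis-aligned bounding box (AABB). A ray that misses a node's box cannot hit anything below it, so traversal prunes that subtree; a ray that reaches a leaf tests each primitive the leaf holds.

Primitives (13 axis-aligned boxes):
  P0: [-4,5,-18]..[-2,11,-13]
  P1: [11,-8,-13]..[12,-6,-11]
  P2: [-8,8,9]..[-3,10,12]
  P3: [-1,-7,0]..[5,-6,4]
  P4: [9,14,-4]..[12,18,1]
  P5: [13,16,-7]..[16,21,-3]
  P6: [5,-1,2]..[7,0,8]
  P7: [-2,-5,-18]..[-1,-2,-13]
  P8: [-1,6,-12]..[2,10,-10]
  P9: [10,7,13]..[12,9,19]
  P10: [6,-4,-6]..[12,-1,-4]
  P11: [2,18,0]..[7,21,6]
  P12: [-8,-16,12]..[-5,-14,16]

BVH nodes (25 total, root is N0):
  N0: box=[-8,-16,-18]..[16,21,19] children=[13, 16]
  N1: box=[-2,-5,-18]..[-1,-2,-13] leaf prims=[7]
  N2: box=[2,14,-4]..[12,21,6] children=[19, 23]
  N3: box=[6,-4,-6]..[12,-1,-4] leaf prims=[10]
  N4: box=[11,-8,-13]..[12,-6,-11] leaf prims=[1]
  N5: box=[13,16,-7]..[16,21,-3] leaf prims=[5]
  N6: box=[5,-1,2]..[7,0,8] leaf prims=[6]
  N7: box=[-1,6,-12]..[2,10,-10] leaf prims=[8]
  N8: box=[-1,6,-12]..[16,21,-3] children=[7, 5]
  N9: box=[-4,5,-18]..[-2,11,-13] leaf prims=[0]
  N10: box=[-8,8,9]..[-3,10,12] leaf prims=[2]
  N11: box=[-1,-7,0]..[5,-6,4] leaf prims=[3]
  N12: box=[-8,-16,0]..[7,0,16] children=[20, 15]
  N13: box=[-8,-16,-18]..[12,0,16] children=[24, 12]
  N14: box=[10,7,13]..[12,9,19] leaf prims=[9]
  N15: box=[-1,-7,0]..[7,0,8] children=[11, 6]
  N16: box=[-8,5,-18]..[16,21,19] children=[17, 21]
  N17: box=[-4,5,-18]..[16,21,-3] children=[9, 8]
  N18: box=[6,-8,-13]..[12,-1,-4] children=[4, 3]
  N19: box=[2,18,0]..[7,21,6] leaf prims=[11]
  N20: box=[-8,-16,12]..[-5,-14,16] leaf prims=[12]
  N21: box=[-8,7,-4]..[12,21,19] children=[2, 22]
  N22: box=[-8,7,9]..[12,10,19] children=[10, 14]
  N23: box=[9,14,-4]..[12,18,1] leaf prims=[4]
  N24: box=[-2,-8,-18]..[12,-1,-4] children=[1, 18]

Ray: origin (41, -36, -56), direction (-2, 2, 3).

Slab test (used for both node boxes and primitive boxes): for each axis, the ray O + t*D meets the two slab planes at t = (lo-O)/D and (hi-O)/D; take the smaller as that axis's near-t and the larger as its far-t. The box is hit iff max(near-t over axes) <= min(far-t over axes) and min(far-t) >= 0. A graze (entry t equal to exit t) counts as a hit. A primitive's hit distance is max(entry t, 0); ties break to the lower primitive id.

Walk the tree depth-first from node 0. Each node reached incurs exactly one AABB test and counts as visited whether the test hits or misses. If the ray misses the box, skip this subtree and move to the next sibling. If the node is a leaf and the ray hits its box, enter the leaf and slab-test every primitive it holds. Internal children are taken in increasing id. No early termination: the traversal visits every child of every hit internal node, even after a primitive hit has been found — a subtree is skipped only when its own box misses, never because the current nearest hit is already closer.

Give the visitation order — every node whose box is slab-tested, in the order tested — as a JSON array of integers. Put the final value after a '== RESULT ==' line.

Traverse from the root:
N0 x:[25/2,49/2] y:[10,57/2] z:[38/3,25] -> hit [38/3,49/2], descend [13, 16]
  N13 x:[29/2,49/2] y:[10,18] z:[38/3,24] -> hit [29/2,18], descend [12, 24]
    N12 x:[17,49/2] y:[10,18] z:[56/3,24] -> miss, prune
    N24 x:[29/2,43/2] y:[14,35/2] z:[38/3,52/3] -> hit [29/2,52/3], descend [1, 18]
      N1 x:[21,43/2] y:[31/2,17] z:[38/3,43/3] -> miss, prune
      N18 x:[29/2,35/2] y:[14,35/2] z:[43/3,52/3] -> hit [29/2,52/3], descend [3, 4]
        N3 x:[29/2,35/2] y:[16,35/2] z:[50/3,52/3] -> hit [50/3,52/3] leaf, test {P10@t=50/3}
        N4 x:[29/2,15] y:[14,15] z:[43/3,15] -> hit [29/2,15] leaf, test {P1@t=29/2}
  N16 x:[25/2,49/2] y:[41/2,57/2] z:[38/3,25] -> hit [41/2,49/2], descend [17, 21]
    N17 x:[25/2,45/2] y:[41/2,57/2] z:[38/3,53/3] -> miss, prune
    N21 x:[29/2,49/2] y:[43/2,57/2] z:[52/3,25] -> hit [43/2,49/2], descend [2, 22]
      N2 x:[29/2,39/2] y:[25,57/2] z:[52/3,62/3] -> miss, prune
      N22 x:[29/2,49/2] y:[43/2,23] z:[65/3,25] -> hit [65/3,23], descend [10, 14]
        N10 x:[22,49/2] y:[22,23] z:[65/3,68/3] -> hit [22,68/3] leaf, test {P2@t=22}
        N14 x:[29/2,31/2] y:[43/2,45/2] z:[23,25] -> miss, prune

order=[0, 13, 12, 24, 1, 18, 3, 4, 16, 17, 21, 2, 22, 10, 14]  |boxes|=15  |leaves|=3  hit=P1

== RESULT ==
[0, 13, 12, 24, 1, 18, 3, 4, 16, 17, 21, 2, 22, 10, 14]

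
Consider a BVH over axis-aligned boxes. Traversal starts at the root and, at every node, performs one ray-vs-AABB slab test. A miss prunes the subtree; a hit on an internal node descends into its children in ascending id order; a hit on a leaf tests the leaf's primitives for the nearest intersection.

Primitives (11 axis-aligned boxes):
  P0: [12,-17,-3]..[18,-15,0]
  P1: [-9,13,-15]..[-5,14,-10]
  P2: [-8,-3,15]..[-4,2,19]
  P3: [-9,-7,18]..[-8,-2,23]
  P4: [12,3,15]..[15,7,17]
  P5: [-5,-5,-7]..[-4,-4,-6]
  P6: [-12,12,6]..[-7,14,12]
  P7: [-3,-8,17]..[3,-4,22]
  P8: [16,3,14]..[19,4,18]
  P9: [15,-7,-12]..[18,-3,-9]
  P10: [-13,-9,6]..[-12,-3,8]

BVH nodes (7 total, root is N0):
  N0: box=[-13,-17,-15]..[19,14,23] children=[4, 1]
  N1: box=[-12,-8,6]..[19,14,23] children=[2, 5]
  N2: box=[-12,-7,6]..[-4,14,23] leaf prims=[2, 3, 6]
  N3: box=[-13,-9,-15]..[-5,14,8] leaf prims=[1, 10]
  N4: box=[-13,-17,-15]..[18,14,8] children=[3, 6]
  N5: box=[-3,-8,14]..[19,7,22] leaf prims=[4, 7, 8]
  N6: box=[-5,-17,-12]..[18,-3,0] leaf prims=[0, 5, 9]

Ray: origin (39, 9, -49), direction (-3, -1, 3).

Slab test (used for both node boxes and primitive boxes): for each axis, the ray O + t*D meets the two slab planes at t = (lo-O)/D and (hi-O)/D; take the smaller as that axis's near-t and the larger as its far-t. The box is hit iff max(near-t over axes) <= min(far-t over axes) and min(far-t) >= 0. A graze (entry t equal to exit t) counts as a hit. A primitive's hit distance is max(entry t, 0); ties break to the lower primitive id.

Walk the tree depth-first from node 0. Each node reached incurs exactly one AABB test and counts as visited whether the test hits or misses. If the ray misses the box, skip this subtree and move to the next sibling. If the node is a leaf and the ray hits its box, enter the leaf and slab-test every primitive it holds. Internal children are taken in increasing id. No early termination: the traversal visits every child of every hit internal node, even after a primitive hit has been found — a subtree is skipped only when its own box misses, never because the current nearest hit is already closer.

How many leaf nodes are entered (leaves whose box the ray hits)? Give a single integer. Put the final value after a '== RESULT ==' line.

Trace the traversal:
N0 x:[20/3,52/3] y:[-5,26] z:[34/3,24] -> hit [34/3,52/3], descend [1, 4]
  N1 x:[20/3,17] y:[-5,17] z:[55/3,24] -> miss, prune
  N4 x:[7,52/3] y:[-5,26] z:[34/3,19] -> hit [34/3,52/3], descend [3, 6]
    N3 x:[44/3,52/3] y:[-5,18] z:[34/3,19] -> hit [44/3,52/3] leaf, test {P1(miss), P10(miss)}
    N6 x:[7,44/3] y:[12,26] z:[37/3,49/3] -> hit [37/3,44/3] leaf, test {P0(miss), P5(miss), P9(miss)}

Summary -> nodes [0, 1, 4, 3, 6]; box-tests=5; leaf-entries=2; first=miss

== RESULT ==
2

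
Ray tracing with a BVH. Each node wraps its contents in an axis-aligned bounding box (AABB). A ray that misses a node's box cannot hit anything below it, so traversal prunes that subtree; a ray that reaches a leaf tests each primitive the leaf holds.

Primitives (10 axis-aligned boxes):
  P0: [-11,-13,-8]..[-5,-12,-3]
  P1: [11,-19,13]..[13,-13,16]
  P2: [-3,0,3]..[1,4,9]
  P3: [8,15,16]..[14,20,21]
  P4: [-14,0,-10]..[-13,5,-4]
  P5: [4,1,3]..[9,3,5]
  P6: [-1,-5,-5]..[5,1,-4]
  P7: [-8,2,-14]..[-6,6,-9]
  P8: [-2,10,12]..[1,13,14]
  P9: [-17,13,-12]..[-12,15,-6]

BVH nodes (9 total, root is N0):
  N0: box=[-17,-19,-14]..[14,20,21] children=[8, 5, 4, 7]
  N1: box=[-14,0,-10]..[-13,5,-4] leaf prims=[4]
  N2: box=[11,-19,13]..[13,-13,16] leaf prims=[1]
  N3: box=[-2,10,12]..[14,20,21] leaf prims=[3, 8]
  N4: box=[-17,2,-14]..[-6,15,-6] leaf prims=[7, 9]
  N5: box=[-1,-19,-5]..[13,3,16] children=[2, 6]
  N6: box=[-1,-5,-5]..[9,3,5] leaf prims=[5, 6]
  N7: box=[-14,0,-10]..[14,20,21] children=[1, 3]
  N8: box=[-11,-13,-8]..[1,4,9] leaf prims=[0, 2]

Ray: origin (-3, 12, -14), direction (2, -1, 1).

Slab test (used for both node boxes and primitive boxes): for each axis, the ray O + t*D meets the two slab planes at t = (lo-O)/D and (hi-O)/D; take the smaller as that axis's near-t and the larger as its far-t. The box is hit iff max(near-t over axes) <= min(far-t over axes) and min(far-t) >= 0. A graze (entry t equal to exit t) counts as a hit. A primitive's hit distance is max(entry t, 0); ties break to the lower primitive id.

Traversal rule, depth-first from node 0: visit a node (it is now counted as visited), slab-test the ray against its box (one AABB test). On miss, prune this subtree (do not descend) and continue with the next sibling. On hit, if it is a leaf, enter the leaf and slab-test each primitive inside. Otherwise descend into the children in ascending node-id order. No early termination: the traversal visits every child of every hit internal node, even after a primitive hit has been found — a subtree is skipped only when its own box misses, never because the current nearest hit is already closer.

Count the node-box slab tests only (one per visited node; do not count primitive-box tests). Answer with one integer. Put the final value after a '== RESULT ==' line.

Trace the traversal:
N0 x:[-7,17/2] y:[-8,31] z:[0,35] -> hit [0,17/2], descend [4, 5, 7, 8]
  N4 x:[-7,-3/2] y:[-3,10] z:[0,8] -> miss, prune
  N5 x:[1,8] y:[9,31] z:[9,30] -> miss, prune
  N7 x:[-11/2,17/2] y:[-8,12] z:[4,35] -> hit [4,17/2], descend [1, 3]
    N1 x:[-11/2,-5] y:[7,12] z:[4,10] -> miss, prune
    N3 x:[1/2,17/2] y:[-8,2] z:[26,35] -> miss, prune
  N8 x:[-4,2] y:[8,25] z:[6,23] -> miss, prune

Summary -> nodes [0, 4, 5, 7, 1, 3, 8]; box-tests=7; leaf-entries=0; first=miss

== RESULT ==
7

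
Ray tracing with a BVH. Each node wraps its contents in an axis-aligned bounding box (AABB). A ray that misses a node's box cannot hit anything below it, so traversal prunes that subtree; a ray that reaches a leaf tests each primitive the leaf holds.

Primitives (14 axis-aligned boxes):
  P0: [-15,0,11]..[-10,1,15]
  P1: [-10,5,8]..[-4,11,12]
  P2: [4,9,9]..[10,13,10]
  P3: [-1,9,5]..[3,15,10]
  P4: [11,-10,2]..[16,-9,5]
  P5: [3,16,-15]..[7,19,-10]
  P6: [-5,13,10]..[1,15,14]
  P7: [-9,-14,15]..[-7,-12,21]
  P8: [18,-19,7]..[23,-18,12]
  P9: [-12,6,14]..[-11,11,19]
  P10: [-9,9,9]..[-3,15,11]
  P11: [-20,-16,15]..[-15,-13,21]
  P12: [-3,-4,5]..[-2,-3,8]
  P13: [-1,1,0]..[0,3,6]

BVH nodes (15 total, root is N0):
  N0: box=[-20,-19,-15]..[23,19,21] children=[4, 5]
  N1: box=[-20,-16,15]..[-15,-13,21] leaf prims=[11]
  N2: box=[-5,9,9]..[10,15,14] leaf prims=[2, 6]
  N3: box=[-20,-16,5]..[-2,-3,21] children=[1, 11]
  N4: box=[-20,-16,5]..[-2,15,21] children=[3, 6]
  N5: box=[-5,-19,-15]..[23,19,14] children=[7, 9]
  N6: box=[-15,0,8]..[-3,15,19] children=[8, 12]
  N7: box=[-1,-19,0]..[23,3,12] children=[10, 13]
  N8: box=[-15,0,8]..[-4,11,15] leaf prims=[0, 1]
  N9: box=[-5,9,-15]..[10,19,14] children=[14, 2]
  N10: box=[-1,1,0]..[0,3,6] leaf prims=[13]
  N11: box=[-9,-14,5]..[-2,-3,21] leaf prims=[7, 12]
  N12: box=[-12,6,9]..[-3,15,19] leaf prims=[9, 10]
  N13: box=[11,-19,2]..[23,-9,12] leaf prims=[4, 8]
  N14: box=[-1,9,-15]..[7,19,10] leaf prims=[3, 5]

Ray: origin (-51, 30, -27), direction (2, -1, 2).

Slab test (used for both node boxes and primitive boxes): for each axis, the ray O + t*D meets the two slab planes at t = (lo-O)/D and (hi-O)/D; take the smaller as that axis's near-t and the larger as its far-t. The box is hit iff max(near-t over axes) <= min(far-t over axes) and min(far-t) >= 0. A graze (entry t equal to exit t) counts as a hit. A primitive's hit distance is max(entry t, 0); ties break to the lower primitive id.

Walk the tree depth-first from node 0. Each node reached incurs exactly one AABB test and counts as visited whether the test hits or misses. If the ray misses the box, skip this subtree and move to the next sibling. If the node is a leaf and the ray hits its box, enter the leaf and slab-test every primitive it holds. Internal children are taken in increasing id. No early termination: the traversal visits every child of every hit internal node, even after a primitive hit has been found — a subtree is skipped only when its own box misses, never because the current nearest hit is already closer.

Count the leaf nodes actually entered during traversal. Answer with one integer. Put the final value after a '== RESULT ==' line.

Trace the traversal:
N0 x:[31/2,37] y:[11,49] z:[6,24] -> hit [31/2,24], descend [4, 5]
  N4 x:[31/2,49/2] y:[15,46] z:[16,24] -> hit [16,24], descend [3, 6]
    N3 x:[31/2,49/2] y:[33,46] z:[16,24] -> miss, prune
    N6 x:[18,24] y:[15,30] z:[35/2,23] -> hit [18,23], descend [8, 12]
      N8 x:[18,47/2] y:[19,30] z:[35/2,21] -> hit [19,21] leaf, test {P0(miss), P1(miss)}
      N12 x:[39/2,24] y:[15,24] z:[18,23] -> hit [39/2,23] leaf, test {P9(miss), P10(miss)}
  N5 x:[23,37] y:[11,49] z:[6,41/2] -> miss, prune

Visited [0, 4, 3, 6, 8, 12, 5]. Tests: 7 box, 2 leaf. Nearest: miss.

== RESULT ==
2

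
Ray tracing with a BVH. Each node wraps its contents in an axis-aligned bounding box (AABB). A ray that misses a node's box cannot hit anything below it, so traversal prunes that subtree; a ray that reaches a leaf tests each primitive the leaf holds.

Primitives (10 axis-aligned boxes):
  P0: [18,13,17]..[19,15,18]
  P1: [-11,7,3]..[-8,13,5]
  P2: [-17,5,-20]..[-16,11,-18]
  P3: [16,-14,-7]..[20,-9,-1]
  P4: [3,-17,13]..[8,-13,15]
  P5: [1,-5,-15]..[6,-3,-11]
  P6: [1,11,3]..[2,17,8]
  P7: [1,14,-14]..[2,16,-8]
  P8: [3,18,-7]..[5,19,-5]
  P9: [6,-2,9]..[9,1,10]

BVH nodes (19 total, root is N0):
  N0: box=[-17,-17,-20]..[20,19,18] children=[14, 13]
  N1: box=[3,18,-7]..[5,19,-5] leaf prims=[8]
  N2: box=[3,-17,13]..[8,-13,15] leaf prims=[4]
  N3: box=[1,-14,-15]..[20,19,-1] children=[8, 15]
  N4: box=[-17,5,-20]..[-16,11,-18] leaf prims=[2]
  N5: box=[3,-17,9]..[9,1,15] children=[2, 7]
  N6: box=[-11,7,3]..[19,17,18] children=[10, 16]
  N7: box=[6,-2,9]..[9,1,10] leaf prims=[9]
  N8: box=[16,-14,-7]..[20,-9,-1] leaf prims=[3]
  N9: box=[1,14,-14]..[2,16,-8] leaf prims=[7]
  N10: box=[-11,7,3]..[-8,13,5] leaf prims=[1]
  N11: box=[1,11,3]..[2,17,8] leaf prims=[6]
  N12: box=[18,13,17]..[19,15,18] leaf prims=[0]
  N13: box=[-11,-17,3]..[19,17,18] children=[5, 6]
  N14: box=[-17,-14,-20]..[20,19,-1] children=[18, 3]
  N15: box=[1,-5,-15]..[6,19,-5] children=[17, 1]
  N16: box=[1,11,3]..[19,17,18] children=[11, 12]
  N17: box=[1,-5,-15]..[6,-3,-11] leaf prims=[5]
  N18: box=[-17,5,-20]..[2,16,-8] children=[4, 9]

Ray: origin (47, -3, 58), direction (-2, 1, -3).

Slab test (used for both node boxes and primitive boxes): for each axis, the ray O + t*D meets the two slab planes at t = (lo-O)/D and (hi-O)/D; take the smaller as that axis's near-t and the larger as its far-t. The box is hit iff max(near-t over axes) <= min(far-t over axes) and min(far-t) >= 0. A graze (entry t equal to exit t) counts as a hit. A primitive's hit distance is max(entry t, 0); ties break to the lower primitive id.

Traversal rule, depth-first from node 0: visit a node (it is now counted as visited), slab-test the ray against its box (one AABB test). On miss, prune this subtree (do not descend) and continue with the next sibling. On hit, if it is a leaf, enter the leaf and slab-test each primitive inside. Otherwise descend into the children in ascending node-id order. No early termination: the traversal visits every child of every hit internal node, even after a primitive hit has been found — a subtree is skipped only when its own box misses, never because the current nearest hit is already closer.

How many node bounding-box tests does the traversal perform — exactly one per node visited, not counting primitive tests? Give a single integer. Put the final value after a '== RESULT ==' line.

Trace the traversal:
N0 x:[27/2,32] y:[-14,22] z:[40/3,26] -> hit [27/2,22], descend [13, 14]
  N13 x:[14,29] y:[-14,20] z:[40/3,55/3] -> hit [14,55/3], descend [5, 6]
    N5 x:[19,22] y:[-14,4] z:[43/3,49/3] -> miss, prune
    N6 x:[14,29] y:[10,20] z:[40/3,55/3] -> hit [14,55/3], descend [10, 16]
      N10 x:[55/2,29] y:[10,16] z:[53/3,55/3] -> miss, prune
      N16 x:[14,23] y:[14,20] z:[40/3,55/3] -> hit [14,55/3], descend [11, 12]
        N11 x:[45/2,23] y:[14,20] z:[50/3,55/3] -> miss, prune
        N12 x:[14,29/2] y:[16,18] z:[40/3,41/3] -> miss, prune
  N14 x:[27/2,32] y:[-11,22] z:[59/3,26] -> hit [59/3,22], descend [3, 18]
    N3 x:[27/2,23] y:[-11,22] z:[59/3,73/3] -> hit [59/3,22], descend [8, 15]
      N8 x:[27/2,31/2] y:[-11,-6] z:[59/3,65/3] -> miss, prune
      N15 x:[41/2,23] y:[-2,22] z:[21,73/3] -> hit [21,22], descend [1, 17]
        N1 x:[21,22] y:[21,22] z:[21,65/3] -> hit [21,65/3] leaf, test {P8@t=21}
        N17 x:[41/2,23] y:[-2,0] z:[23,73/3] -> miss, prune
    N18 x:[45/2,32] y:[8,19] z:[22,26] -> miss, prune

Summary -> nodes [0, 13, 5, 6, 10, 16, 11, 12, 14, 3, 8, 15, 1, 17, 18]; box-tests=15; leaf-entries=1; first=P8

== RESULT ==
15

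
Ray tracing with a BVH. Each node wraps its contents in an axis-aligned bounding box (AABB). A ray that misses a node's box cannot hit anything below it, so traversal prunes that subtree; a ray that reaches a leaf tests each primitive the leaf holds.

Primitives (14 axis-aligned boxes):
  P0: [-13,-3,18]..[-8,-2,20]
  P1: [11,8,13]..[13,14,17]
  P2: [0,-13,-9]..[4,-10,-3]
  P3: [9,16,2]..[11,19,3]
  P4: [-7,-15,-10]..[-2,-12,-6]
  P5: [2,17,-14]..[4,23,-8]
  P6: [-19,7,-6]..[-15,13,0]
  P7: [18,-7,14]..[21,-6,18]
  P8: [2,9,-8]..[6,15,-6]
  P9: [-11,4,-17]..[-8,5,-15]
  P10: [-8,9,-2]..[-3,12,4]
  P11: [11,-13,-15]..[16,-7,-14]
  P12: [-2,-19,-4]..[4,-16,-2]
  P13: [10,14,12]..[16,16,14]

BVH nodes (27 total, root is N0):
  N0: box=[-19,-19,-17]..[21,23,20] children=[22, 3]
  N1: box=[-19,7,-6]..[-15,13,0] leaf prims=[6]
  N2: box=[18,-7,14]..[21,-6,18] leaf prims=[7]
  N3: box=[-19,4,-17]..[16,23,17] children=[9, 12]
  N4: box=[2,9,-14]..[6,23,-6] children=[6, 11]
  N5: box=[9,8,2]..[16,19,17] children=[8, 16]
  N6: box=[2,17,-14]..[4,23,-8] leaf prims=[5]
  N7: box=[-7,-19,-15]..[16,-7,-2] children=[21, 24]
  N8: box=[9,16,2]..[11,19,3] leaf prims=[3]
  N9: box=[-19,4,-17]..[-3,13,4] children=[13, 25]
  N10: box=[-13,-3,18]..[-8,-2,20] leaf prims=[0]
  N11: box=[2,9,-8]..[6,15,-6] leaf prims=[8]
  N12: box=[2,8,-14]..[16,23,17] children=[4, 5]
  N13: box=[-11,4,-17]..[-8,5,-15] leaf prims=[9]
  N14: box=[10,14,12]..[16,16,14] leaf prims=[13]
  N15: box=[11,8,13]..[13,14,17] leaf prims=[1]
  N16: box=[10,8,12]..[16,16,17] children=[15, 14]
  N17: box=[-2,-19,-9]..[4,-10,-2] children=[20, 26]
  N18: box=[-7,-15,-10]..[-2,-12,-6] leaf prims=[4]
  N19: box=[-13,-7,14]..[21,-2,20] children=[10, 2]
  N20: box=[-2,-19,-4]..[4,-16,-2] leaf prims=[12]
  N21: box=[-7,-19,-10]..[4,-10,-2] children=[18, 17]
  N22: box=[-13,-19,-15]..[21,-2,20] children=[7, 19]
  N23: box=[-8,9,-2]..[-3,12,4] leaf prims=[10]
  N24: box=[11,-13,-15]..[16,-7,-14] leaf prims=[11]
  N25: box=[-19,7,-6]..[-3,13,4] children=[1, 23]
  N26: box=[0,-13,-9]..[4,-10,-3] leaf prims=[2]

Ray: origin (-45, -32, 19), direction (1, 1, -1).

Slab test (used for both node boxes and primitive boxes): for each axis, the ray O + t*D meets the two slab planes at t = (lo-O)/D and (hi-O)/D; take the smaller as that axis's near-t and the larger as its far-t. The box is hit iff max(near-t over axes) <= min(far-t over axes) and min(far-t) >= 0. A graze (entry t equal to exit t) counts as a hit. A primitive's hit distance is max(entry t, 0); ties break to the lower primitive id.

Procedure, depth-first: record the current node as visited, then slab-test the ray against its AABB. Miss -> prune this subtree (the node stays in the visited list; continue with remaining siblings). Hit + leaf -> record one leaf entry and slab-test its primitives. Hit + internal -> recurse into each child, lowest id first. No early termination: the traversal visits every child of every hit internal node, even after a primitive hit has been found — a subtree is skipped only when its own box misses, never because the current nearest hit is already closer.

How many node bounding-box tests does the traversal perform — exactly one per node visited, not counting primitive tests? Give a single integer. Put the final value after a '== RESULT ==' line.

Trace the traversal:
N0 x:[26,66] y:[13,55] z:[-1,36] -> hit [26,36], descend [3, 22]
  N3 x:[26,61] y:[36,55] z:[2,36] -> hit [36,36], descend [9, 12]
    N9 x:[26,42] y:[36,45] z:[15,36] -> hit [36,36], descend [13, 25]
      N13 x:[34,37] y:[36,37] z:[34,36] -> hit [36,36] leaf, test {P9@t=36}
      N25 x:[26,42] y:[39,45] z:[15,25] -> miss, prune
    N12 x:[47,61] y:[40,55] z:[2,33] -> miss, prune
  N22 x:[32,66] y:[13,30] z:[-1,34] -> miss, prune

Summary -> nodes [0, 3, 9, 13, 25, 12, 22]; box-tests=7; leaf-entries=1; first=P9

== RESULT ==
7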